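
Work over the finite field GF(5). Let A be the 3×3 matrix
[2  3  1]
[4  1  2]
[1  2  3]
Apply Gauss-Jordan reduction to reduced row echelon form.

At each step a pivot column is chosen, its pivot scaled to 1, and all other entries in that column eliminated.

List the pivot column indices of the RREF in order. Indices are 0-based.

[1] R0 /= 2  ⇒  (1, 4, 3)
     R1 -= 4·R0  ⇒  (0, 0, 0)
     R2 -= 1·R0  ⇒  (0, 3, 0)
[2] R1 <-> R2
[2] R1 /= 3  ⇒  (0, 1, 0)
     R0 -= 4·R1  ⇒  (1, 0, 3)
column 2 empty below row 2

pivot columns: 0, 1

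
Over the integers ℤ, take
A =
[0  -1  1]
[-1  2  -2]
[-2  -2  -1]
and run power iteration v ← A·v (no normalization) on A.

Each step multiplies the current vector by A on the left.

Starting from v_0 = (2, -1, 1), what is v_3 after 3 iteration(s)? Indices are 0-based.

v_0 = (2, -1, 1).
v_1 = A·v_0 = (2, -6, -3).
v_2 = A·v_1 = (3, -8, 11).
v_3 = A·v_2 = (19, -41, -1).

v_3 = (19, -41, -1)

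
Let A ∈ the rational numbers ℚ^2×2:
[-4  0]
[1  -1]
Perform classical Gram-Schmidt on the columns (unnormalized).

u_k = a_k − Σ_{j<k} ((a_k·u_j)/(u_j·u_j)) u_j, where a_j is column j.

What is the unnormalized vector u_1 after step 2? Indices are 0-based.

u_1 = (-4/17, -16/17)

Step 1: u_0 = a_0 = (-4, 1).
Step 2: u_1 = a_1 − (-1/17)·u_0 = (-4/17, -16/17).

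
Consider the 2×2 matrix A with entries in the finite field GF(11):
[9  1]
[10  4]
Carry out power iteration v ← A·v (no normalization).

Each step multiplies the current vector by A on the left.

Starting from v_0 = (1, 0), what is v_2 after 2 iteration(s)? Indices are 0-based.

v_0 = (1, 0).
v_1 = A·v_0 = (9, 10).
v_2 = A·v_1 = (3, 9).

v_2 = (3, 9)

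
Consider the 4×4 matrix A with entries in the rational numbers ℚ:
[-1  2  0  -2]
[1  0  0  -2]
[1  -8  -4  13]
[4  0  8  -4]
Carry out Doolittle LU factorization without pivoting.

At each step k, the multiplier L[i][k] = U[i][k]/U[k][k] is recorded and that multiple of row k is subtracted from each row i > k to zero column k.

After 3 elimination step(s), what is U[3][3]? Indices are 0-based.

Step 1: pivot at (0,0) is -1.
  row1 ← row1 − (-1)·row0  ⇒  L[1][0]=-1, U row1=(0, 2, 0, -4)
  row2 ← row2 − (-1)·row0  ⇒  L[2][0]=-1, U row2=(0, -6, -4, 11)
  row3 ← row3 − (-4)·row0  ⇒  L[3][0]=-4, U row3=(0, 8, 8, -12)
Step 2: pivot at (1,1) is 2.
  row2 ← row2 − (-3)·row1  ⇒  L[2][1]=-3, U row2=(0, 0, -4, -1)
  row3 ← row3 − (4)·row1  ⇒  L[3][1]=4, U row3=(0, 0, 8, 4)
Step 3: pivot at (2,2) is -4.
  row3 ← row3 − (-2)·row2  ⇒  L[3][2]=-2, U row3=(0, 0, 0, 2)

U[3][3] = 2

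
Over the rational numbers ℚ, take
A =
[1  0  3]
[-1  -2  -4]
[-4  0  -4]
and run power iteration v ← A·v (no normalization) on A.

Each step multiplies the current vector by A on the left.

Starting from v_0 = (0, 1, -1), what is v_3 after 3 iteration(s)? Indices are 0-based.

v_3 = (-3, 41, -20)

v_0 = (0, 1, -1).
v_1 = A·v_0 = (-3, 2, 4).
v_2 = A·v_1 = (9, -17, -4).
v_3 = A·v_2 = (-3, 41, -20).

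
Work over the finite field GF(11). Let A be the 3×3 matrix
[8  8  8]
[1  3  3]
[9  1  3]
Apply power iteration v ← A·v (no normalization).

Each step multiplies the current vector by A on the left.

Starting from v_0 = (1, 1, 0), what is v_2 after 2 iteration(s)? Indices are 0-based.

v_0 = (1, 1, 0).
v_1 = A·v_0 = (5, 4, 10).
v_2 = A·v_1 = (9, 3, 2).

v_2 = (9, 3, 2)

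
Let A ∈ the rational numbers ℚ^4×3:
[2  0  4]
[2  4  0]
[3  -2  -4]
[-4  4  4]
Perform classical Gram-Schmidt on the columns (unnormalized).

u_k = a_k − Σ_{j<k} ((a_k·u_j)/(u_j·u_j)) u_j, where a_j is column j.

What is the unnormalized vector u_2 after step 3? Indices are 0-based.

u_2 = (148/31, -40/31, -56/31, 12/31)

Step 1: u_0 = a_0 = (2, 2, 3, -4).
Step 2: u_1 = a_1 − (-14/33)·u_0 = (28/33, 160/33, -8/11, 76/33).
Step 3: u_2 = a_2 − (-20/33)·u_0 − (16/31)·u_1 = (148/31, -40/31, -56/31, 12/31).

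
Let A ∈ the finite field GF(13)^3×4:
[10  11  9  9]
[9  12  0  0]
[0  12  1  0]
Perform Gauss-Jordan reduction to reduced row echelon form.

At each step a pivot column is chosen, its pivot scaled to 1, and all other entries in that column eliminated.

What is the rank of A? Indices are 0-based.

rank = 3

step 1: normalize row 0 (÷10) = (1, 5, 10, 10)
  row 1: subtract 9×row0 = (0, 6, 1, 1)
step 2: normalize row 1 (÷6) = (0, 1, 11, 11)
  row 0: subtract 5×row1 = (1, 0, 7, 7)
  row 2: subtract 12×row1 = (0, 0, 12, 11)
step 3: normalize row 2 (÷12) = (0, 0, 1, 2)
  row 0: subtract 7×row2 = (1, 0, 0, 6)
  row 1: subtract 11×row2 = (0, 1, 0, 2)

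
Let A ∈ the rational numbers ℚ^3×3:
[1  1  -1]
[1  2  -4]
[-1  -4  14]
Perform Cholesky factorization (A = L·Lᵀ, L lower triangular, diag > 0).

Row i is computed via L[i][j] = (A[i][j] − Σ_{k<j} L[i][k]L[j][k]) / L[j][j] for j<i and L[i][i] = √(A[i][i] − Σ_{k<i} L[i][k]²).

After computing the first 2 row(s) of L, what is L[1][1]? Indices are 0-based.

L[1][1] = 1

Step 1: L[0][0] = √(1) = 1.
  L[1][0] = (1) / L[0][0] = 1.
Step 2: L[1][1] = √(1) = 1.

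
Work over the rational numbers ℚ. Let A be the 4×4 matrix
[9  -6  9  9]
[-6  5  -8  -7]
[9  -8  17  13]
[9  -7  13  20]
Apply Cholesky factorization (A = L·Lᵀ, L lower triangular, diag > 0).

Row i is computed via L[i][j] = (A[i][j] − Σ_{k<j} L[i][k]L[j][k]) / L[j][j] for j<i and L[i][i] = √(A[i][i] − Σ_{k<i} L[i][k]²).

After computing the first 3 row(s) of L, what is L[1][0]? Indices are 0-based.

Step 1: L[0][0] = √(9) = 3.
  L[1][0] = (-6) / L[0][0] = -2.
Step 2: L[1][1] = √(1) = 1.
  L[2][0] = (9) / L[0][0] = 3.
  L[2][1] = (-2) / L[1][1] = -2.
Step 3: L[2][2] = √(4) = 2.

L[1][0] = -2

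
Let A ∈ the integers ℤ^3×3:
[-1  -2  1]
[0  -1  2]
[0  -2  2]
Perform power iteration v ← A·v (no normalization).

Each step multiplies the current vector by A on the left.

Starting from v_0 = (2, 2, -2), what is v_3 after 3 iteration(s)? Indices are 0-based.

v_0 = (2, 2, -2).
v_1 = A·v_0 = (-8, -6, -8).
v_2 = A·v_1 = (12, -10, -4).
v_3 = A·v_2 = (4, 2, 12).

v_3 = (4, 2, 12)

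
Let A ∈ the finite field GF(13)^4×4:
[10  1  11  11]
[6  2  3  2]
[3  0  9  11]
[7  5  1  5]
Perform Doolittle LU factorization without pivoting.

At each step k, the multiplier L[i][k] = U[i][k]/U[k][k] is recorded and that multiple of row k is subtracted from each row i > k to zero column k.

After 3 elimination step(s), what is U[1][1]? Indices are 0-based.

U[1][1] = 4

k=0: U[0][0]=10
  eliminate (1,0): mult=11, new row 1: (0, 4, 12, 11); set L[1][0]=11
  eliminate (2,0): mult=12, new row 2: (0, 1, 7, 9); set L[2][0]=12
  eliminate (3,0): mult=2, new row 3: (0, 3, 5, 9); set L[3][0]=2
k=1: U[1][1]=4
  eliminate (2,1): mult=10, new row 2: (0, 0, 4, 3); set L[2][1]=10
  eliminate (3,1): mult=4, new row 3: (0, 0, 9, 4); set L[3][1]=4
k=2: U[2][2]=4
  eliminate (3,2): mult=12, new row 3: (0, 0, 0, 7); set L[3][2]=12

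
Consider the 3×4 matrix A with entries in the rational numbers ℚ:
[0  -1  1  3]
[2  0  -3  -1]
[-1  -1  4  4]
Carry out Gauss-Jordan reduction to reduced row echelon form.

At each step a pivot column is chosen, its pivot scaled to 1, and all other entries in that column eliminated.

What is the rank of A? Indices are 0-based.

pivot(0,0): swap R0↔R1
pivot(0,0)=2: scale R0 → (1, 0, -3/2, -1/2)
  clear (2,0): R2 −= (-1)R0 → (0, -1, 5/2, 7/2)
pivot(1,1)=-1: scale R1 → (0, 1, -1, -3)
  clear (2,1): R2 −= (-1)R1 → (0, 0, 3/2, 1/2)
pivot(2,2)=3/2: scale R2 → (0, 0, 1, 1/3)
  clear (0,2): R0 −= (-3/2)R2 → (1, 0, 0, 0)
  clear (1,2): R1 −= (-1)R2 → (0, 1, 0, -8/3)

rank = 3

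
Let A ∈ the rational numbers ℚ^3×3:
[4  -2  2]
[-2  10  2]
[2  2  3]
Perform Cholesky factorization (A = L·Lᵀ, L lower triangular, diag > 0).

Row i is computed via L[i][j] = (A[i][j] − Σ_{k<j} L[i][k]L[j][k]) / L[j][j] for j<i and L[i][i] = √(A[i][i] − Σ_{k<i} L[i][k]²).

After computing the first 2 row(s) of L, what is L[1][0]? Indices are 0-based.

Step 1: L[0][0] = √(4) = 2.
  L[1][0] = (-2) / L[0][0] = -1.
Step 2: L[1][1] = √(9) = 3.

L[1][0] = -1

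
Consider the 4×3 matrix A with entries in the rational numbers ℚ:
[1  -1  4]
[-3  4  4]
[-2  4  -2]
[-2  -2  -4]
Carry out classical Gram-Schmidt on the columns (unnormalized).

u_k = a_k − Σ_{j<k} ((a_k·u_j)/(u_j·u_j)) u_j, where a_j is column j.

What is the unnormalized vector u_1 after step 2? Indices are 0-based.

u_1 = (-1/18, 7/6, 19/9, -35/9)

Step 1: u_0 = a_0 = (1, -3, -2, -2).
Step 2: u_1 = a_1 − (-17/18)·u_0 = (-1/18, 7/6, 19/9, -35/9).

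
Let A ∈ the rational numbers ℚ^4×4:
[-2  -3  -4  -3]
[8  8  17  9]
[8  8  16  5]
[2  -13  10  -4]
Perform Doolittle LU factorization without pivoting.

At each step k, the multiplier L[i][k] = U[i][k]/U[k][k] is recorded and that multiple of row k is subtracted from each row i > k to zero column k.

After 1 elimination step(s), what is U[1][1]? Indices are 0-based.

k=0: U[0][0]=-2
  eliminate (1,0): mult=-4, new row 1: (0, -4, 1, -3); set L[1][0]=-4
  eliminate (2,0): mult=-4, new row 2: (0, -4, 0, -7); set L[2][0]=-4
  eliminate (3,0): mult=-1, new row 3: (0, -16, 6, -7); set L[3][0]=-1

U[1][1] = -4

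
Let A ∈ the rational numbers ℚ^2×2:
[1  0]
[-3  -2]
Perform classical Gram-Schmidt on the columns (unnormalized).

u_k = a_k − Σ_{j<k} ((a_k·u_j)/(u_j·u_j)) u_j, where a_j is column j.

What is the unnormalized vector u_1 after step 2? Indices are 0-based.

u_1 = (-3/5, -1/5)

Step 1: u_0 = a_0 = (1, -3).
Step 2: u_1 = a_1 − (3/5)·u_0 = (-3/5, -1/5).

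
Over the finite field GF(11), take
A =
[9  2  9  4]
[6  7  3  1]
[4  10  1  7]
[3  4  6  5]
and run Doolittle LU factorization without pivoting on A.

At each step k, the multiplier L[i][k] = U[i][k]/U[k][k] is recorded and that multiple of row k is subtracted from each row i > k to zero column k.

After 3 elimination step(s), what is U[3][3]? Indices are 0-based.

Step 1: pivot at (0,0) is 9.
  row1 ← row1 − (8)·row0  ⇒  L[1][0]=8, U row1=(0, 2, 8, 2)
  row2 ← row2 − (9)·row0  ⇒  L[2][0]=9, U row2=(0, 3, 8, 4)
  row3 ← row3 − (4)·row0  ⇒  L[3][0]=4, U row3=(0, 7, 3, 0)
Step 2: pivot at (1,1) is 2.
  row2 ← row2 − (7)·row1  ⇒  L[2][1]=7, U row2=(0, 0, 7, 1)
  row3 ← row3 − (9)·row1  ⇒  L[3][1]=9, U row3=(0, 0, 8, 4)
Step 3: pivot at (2,2) is 7.
  row3 ← row3 − (9)·row2  ⇒  L[3][2]=9, U row3=(0, 0, 0, 6)

U[3][3] = 6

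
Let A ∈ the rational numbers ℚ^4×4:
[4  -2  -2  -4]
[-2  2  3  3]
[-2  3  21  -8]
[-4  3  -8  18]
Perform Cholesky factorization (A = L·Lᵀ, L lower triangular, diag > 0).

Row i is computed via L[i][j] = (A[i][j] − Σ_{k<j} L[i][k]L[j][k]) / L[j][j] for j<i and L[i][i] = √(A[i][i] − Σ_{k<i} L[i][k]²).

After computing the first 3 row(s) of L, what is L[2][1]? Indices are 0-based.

L[2][1] = 2

Step 1: L[0][0] = √(4) = 2.
  L[1][0] = (-2) / L[0][0] = -1.
Step 2: L[1][1] = √(1) = 1.
  L[2][0] = (-2) / L[0][0] = -1.
  L[2][1] = (2) / L[1][1] = 2.
Step 3: L[2][2] = √(16) = 4.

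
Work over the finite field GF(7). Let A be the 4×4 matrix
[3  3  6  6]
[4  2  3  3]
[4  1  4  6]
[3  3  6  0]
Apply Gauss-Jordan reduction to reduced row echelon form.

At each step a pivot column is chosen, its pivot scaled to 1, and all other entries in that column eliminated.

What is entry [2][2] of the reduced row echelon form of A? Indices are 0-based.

pivot(0,0)=3: scale R0 → (1, 1, 2, 2)
  clear (1,0): R1 −= (4)R0 → (0, 5, 2, 2)
  clear (2,0): R2 −= (4)R0 → (0, 4, 3, 5)
  clear (3,0): R3 −= (3)R0 → (0, 0, 0, 1)
pivot(1,1)=5: scale R1 → (0, 1, 6, 6)
  clear (0,1): R0 −= (1)R1 → (1, 0, 3, 3)
  clear (2,1): R2 −= (4)R1 → (0, 0, 0, 2)
col 2: no nonzero at/below row 2; advance.
pivot(2,3)=2: scale R2 → (0, 0, 0, 1)
  clear (0,3): R0 −= (3)R2 → (1, 0, 3, 0)
  clear (1,3): R1 −= (6)R2 → (0, 1, 6, 0)
  clear (3,3): R3 −= (1)R2 → (0, 0, 0, 0)

M[2][2] = 0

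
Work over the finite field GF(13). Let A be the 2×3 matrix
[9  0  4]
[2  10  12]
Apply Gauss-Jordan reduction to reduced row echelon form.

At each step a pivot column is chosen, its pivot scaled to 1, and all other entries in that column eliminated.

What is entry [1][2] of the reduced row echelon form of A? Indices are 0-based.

pivot(0,0)=9: scale R0 → (1, 0, 12)
  clear (1,0): R1 −= (2)R0 → (0, 10, 1)
pivot(1,1)=10: scale R1 → (0, 1, 4)

M[1][2] = 4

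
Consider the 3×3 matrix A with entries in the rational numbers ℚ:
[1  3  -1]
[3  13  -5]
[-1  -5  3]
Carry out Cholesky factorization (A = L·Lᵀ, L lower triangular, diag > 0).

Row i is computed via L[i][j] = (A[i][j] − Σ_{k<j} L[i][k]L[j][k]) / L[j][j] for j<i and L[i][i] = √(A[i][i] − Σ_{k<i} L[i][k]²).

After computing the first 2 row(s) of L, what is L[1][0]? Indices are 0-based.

L[1][0] = 3

Step 1: L[0][0] = √(1) = 1.
  L[1][0] = (3) / L[0][0] = 3.
Step 2: L[1][1] = √(4) = 2.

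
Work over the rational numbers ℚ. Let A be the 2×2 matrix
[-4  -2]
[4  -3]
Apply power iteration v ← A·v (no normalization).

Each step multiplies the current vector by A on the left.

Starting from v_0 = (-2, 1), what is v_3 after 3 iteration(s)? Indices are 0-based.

v_0 = (-2, 1).
v_1 = A·v_0 = (6, -11).
v_2 = A·v_1 = (-2, 57).
v_3 = A·v_2 = (-106, -179).

v_3 = (-106, -179)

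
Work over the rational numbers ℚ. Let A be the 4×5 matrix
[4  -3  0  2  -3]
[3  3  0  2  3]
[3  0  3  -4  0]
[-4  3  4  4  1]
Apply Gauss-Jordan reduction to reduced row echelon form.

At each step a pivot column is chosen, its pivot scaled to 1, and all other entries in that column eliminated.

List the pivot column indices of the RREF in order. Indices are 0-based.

[1] R0 /= 4  ⇒  (1, -3/4, 0, 1/2, -3/4)
     R1 -= 3·R0  ⇒  (0, 21/4, 0, 1/2, 21/4)
     R2 -= 3·R0  ⇒  (0, 9/4, 3, -11/2, 9/4)
     R3 -= -4·R0  ⇒  (0, 0, 4, 6, -2)
[2] R1 /= 21/4  ⇒  (0, 1, 0, 2/21, 1)
     R0 -= -3/4·R1  ⇒  (1, 0, 0, 4/7, 0)
     R2 -= 9/4·R1  ⇒  (0, 0, 3, -40/7, 0)
[3] R2 /= 3  ⇒  (0, 0, 1, -40/21, 0)
     R3 -= 4·R2  ⇒  (0, 0, 0, 286/21, -2)
[4] R3 /= 286/21  ⇒  (0, 0, 0, 1, -21/143)
     R0 -= 4/7·R3  ⇒  (1, 0, 0, 0, 12/143)
     R1 -= 2/21·R3  ⇒  (0, 1, 0, 0, 145/143)
     R2 -= -40/21·R3  ⇒  (0, 0, 1, 0, -40/143)

pivot columns: 0, 1, 2, 3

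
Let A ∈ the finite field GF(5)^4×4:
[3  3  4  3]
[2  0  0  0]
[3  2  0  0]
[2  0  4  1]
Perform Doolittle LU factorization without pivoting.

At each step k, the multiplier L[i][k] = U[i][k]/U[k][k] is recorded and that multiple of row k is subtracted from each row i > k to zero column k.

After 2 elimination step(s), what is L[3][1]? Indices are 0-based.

k=0: U[0][0]=3
  eliminate (1,0): mult=4, new row 1: (0, 3, 4, 3); set L[1][0]=4
  eliminate (2,0): mult=1, new row 2: (0, 4, 1, 2); set L[2][0]=1
  eliminate (3,0): mult=4, new row 3: (0, 3, 3, 4); set L[3][0]=4
k=1: U[1][1]=3
  eliminate (2,1): mult=3, new row 2: (0, 0, 4, 3); set L[2][1]=3
  eliminate (3,1): mult=1, new row 3: (0, 0, 4, 1); set L[3][1]=1

L[3][1] = 1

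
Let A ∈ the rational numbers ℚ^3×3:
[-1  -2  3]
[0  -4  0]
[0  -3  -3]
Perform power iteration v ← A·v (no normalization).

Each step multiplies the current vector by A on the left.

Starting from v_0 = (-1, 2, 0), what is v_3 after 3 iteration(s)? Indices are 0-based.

v_3 = (61, -128, -222)

v_0 = (-1, 2, 0).
v_1 = A·v_0 = (-3, -8, -6).
v_2 = A·v_1 = (1, 32, 42).
v_3 = A·v_2 = (61, -128, -222).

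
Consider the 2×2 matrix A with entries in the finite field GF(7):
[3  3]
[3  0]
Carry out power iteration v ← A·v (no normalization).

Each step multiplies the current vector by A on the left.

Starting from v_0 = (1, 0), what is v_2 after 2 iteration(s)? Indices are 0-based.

v_2 = (4, 2)

v_0 = (1, 0).
v_1 = A·v_0 = (3, 3).
v_2 = A·v_1 = (4, 2).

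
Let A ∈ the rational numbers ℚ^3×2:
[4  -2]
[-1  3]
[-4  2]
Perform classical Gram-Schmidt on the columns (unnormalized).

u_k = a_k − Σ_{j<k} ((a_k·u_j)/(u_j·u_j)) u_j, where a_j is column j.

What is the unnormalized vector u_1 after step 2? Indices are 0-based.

u_1 = (10/33, 80/33, -10/33)

Step 1: u_0 = a_0 = (4, -1, -4).
Step 2: u_1 = a_1 − (-19/33)·u_0 = (10/33, 80/33, -10/33).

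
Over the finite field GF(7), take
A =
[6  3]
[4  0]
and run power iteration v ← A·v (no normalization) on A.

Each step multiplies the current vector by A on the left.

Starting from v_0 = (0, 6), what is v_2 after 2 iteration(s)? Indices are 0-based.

v_2 = (3, 2)

v_0 = (0, 6).
v_1 = A·v_0 = (4, 0).
v_2 = A·v_1 = (3, 2).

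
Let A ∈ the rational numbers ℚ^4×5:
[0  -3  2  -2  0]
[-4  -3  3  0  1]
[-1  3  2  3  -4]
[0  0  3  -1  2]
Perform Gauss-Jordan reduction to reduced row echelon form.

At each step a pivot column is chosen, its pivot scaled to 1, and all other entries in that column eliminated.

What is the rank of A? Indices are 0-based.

rank = 4

step 1: exchange rows 0,1
step 1: normalize row 0 (÷-4) = (1, 3/4, -3/4, 0, -1/4)
  row 2: subtract -1×row0 = (0, 15/4, 5/4, 3, -17/4)
step 2: normalize row 1 (÷-3) = (0, 1, -2/3, 2/3, 0)
  row 0: subtract 3/4×row1 = (1, 0, -1/4, -1/2, -1/4)
  row 2: subtract 15/4×row1 = (0, 0, 15/4, 1/2, -17/4)
step 3: normalize row 2 (÷15/4) = (0, 0, 1, 2/15, -17/15)
  row 0: subtract -1/4×row2 = (1, 0, 0, -7/15, -8/15)
  row 1: subtract -2/3×row2 = (0, 1, 0, 34/45, -34/45)
  row 3: subtract 3×row2 = (0, 0, 0, -7/5, 27/5)
step 4: normalize row 3 (÷-7/5) = (0, 0, 0, 1, -27/7)
  row 0: subtract -7/15×row3 = (1, 0, 0, 0, -7/3)
  row 1: subtract 34/45×row3 = (0, 1, 0, 0, 136/63)
  row 2: subtract 2/15×row3 = (0, 0, 1, 0, -13/21)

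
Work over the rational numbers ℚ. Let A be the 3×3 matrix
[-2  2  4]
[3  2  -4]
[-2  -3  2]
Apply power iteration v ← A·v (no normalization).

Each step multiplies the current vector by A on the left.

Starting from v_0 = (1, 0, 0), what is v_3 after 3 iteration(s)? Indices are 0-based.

v_0 = (1, 0, 0).
v_1 = A·v_0 = (-2, 3, -2).
v_2 = A·v_1 = (2, 8, -9).
v_3 = A·v_2 = (-24, 58, -46).

v_3 = (-24, 58, -46)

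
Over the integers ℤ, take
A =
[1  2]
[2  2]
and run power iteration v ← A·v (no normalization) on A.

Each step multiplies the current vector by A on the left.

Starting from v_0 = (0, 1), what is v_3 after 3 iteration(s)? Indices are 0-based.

v_0 = (0, 1).
v_1 = A·v_0 = (2, 2).
v_2 = A·v_1 = (6, 8).
v_3 = A·v_2 = (22, 28).

v_3 = (22, 28)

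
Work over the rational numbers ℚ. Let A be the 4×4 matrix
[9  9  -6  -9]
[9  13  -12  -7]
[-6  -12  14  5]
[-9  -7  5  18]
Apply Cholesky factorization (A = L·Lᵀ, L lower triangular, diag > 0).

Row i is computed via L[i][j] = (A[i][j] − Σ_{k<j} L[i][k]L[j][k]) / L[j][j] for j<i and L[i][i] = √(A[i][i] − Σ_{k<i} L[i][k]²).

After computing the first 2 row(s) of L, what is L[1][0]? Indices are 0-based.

Step 1: L[0][0] = √(9) = 3.
  L[1][0] = (9) / L[0][0] = 3.
Step 2: L[1][1] = √(4) = 2.

L[1][0] = 3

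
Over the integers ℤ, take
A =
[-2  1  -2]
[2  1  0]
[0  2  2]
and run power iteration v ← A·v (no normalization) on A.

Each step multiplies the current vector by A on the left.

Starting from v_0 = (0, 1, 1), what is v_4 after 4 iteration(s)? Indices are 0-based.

v_4 = (-25, -33, 14)

v_0 = (0, 1, 1).
v_1 = A·v_0 = (-1, 1, 4).
v_2 = A·v_1 = (-5, -1, 10).
v_3 = A·v_2 = (-11, -11, 18).
v_4 = A·v_3 = (-25, -33, 14).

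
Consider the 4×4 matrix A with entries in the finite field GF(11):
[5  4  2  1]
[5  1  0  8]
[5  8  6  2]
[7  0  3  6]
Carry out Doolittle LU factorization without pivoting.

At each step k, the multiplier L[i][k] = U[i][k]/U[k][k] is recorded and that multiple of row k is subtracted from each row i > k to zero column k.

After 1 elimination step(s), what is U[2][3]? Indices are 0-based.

[col 0] pivot 5
  R1 -= 1*R0 → (0, 8, 9, 7)  (L[1][0] := 1)
  R2 -= 1*R0 → (0, 4, 4, 1)  (L[2][0] := 1)
  R3 -= 8*R0 → (0, 1, 9, 9)  (L[3][0] := 8)

U[2][3] = 1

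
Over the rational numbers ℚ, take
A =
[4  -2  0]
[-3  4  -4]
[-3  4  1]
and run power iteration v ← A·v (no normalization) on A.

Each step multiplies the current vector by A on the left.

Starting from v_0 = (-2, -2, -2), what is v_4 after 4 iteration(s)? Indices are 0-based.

v_0 = (-2, -2, -2).
v_1 = A·v_0 = (-4, 6, -4).
v_2 = A·v_1 = (-28, 52, 32).
v_3 = A·v_2 = (-216, 164, 324).
v_4 = A·v_3 = (-1192, 8, 1628).

v_4 = (-1192, 8, 1628)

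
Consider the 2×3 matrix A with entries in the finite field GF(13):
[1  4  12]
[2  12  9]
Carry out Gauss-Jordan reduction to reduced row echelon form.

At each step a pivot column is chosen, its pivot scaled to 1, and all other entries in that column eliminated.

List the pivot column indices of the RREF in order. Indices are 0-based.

[1] R0 /= 1  ⇒  (1, 4, 12)
     R1 -= 2·R0  ⇒  (0, 4, 11)
[2] R1 /= 4  ⇒  (0, 1, 6)
     R0 -= 4·R1  ⇒  (1, 0, 1)

pivot columns: 0, 1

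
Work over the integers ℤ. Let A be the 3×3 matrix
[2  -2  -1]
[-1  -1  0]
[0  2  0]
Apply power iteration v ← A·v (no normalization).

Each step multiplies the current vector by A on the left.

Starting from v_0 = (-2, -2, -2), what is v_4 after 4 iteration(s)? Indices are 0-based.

v_4 = (8, -10, 12)

v_0 = (-2, -2, -2).
v_1 = A·v_0 = (2, 4, -4).
v_2 = A·v_1 = (0, -6, 8).
v_3 = A·v_2 = (4, 6, -12).
v_4 = A·v_3 = (8, -10, 12).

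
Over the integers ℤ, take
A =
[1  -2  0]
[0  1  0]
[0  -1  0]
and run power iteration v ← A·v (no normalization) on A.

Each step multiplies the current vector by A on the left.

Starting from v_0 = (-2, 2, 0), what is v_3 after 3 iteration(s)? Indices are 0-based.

v_0 = (-2, 2, 0).
v_1 = A·v_0 = (-6, 2, -2).
v_2 = A·v_1 = (-10, 2, -2).
v_3 = A·v_2 = (-14, 2, -2).

v_3 = (-14, 2, -2)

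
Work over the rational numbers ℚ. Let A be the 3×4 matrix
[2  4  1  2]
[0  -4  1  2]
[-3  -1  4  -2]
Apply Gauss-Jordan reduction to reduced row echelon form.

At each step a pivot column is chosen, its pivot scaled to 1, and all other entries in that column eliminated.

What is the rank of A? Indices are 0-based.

rank = 3

[1] R0 /= 2  ⇒  (1, 2, 1/2, 1)
     R2 -= -3·R0  ⇒  (0, 5, 11/2, 1)
[2] R1 /= -4  ⇒  (0, 1, -1/4, -1/2)
     R0 -= 2·R1  ⇒  (1, 0, 1, 2)
     R2 -= 5·R1  ⇒  (0, 0, 27/4, 7/2)
[3] R2 /= 27/4  ⇒  (0, 0, 1, 14/27)
     R0 -= 1·R2  ⇒  (1, 0, 0, 40/27)
     R1 -= -1/4·R2  ⇒  (0, 1, 0, -10/27)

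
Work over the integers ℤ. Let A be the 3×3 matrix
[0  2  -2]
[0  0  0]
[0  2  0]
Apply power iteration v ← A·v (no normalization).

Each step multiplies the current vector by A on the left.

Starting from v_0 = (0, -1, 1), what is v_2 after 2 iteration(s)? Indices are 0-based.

v_0 = (0, -1, 1).
v_1 = A·v_0 = (-4, 0, -2).
v_2 = A·v_1 = (4, 0, 0).

v_2 = (4, 0, 0)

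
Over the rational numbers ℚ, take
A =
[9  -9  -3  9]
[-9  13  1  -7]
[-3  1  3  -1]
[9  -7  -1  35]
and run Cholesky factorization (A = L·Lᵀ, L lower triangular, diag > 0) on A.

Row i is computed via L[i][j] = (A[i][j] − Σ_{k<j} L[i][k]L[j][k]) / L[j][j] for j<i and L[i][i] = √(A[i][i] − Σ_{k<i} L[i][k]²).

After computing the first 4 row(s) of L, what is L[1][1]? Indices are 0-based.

Step 1: L[0][0] = √(9) = 3.
  L[1][0] = (-9) / L[0][0] = -3.
Step 2: L[1][1] = √(4) = 2.
  L[2][0] = (-3) / L[0][0] = -1.
  L[2][1] = (-2) / L[1][1] = -1.
Step 3: L[2][2] = √(1) = 1.
  L[3][0] = (9) / L[0][0] = 3.
  L[3][1] = (2) / L[1][1] = 1.
  L[3][2] = (3) / L[2][2] = 3.
Step 4: L[3][3] = √(16) = 4.

L[1][1] = 2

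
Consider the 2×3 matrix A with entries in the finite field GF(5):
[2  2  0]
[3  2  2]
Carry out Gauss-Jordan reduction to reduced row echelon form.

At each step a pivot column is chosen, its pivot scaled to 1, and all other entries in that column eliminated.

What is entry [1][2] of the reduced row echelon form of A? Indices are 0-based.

[1] R0 /= 2  ⇒  (1, 1, 0)
     R1 -= 3·R0  ⇒  (0, 4, 2)
[2] R1 /= 4  ⇒  (0, 1, 3)
     R0 -= 1·R1  ⇒  (1, 0, 2)

M[1][2] = 3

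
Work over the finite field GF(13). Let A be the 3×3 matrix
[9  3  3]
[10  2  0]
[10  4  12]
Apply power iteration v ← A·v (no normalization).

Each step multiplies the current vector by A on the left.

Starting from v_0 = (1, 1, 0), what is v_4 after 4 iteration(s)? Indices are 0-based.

v_4 = (2, 11, 10)

v_0 = (1, 1, 0).
v_1 = A·v_0 = (12, 12, 1).
v_2 = A·v_1 = (4, 1, 11).
v_3 = A·v_2 = (7, 3, 7).
v_4 = A·v_3 = (2, 11, 10).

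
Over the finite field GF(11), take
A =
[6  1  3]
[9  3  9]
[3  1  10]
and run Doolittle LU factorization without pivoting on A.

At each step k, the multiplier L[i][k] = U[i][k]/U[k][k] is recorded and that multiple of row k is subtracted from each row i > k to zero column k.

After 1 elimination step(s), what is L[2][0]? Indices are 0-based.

L[2][0] = 6

k=0: U[0][0]=6
  eliminate (1,0): mult=7, new row 1: (0, 7, 10); set L[1][0]=7
  eliminate (2,0): mult=6, new row 2: (0, 6, 3); set L[2][0]=6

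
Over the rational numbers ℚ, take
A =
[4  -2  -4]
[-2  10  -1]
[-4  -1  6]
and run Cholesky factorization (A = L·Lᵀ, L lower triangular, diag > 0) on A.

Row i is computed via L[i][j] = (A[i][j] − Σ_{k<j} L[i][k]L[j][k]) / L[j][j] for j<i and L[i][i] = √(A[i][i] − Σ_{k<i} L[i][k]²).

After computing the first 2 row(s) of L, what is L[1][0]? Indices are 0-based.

L[1][0] = -1

Step 1: L[0][0] = √(4) = 2.
  L[1][0] = (-2) / L[0][0] = -1.
Step 2: L[1][1] = √(9) = 3.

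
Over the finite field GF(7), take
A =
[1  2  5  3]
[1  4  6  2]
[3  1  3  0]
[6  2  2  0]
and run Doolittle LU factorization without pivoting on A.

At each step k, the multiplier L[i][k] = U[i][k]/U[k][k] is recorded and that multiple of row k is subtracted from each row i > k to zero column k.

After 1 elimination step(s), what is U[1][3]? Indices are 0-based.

U[1][3] = 6

Step 1: pivot at (0,0) is 1.
  row1 ← row1 − (1)·row0  ⇒  L[1][0]=1, U row1=(0, 2, 1, 6)
  row2 ← row2 − (3)·row0  ⇒  L[2][0]=3, U row2=(0, 2, 2, 5)
  row3 ← row3 − (6)·row0  ⇒  L[3][0]=6, U row3=(0, 4, 0, 3)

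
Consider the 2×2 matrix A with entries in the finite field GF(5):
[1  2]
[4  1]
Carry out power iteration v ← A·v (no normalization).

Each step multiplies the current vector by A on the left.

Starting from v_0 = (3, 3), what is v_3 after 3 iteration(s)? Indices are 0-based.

v_3 = (1, 2)

v_0 = (3, 3).
v_1 = A·v_0 = (4, 0).
v_2 = A·v_1 = (4, 1).
v_3 = A·v_2 = (1, 2).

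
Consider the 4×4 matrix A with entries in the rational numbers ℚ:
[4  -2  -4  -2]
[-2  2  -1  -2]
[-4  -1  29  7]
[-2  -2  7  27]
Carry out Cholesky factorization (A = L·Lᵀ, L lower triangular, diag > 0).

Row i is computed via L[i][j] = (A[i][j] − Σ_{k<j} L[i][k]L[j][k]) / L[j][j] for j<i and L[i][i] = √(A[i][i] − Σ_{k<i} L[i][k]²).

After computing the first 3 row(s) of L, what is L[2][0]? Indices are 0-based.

L[2][0] = -2

Step 1: L[0][0] = √(4) = 2.
  L[1][0] = (-2) / L[0][0] = -1.
Step 2: L[1][1] = √(1) = 1.
  L[2][0] = (-4) / L[0][0] = -2.
  L[2][1] = (-3) / L[1][1] = -3.
Step 3: L[2][2] = √(16) = 4.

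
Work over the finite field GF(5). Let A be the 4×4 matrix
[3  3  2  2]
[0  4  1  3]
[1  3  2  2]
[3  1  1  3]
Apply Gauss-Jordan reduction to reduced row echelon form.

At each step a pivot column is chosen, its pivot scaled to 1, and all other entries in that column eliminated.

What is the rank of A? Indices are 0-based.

step 1: normalize row 0 (÷3) = (1, 1, 4, 4)
  row 2: subtract 1×row0 = (0, 2, 3, 3)
  row 3: subtract 3×row0 = (0, 3, 4, 1)
step 2: normalize row 1 (÷4) = (0, 1, 4, 2)
  row 0: subtract 1×row1 = (1, 0, 0, 2)
  row 2: subtract 2×row1 = (0, 0, 0, 4)
  row 3: subtract 3×row1 = (0, 0, 2, 0)
step 3: exchange rows 2,3
step 3: normalize row 2 (÷2) = (0, 0, 1, 0)
  row 1: subtract 4×row2 = (0, 1, 0, 2)
step 4: normalize row 3 (÷4) = (0, 0, 0, 1)
  row 0: subtract 2×row3 = (1, 0, 0, 0)
  row 1: subtract 2×row3 = (0, 1, 0, 0)

rank = 4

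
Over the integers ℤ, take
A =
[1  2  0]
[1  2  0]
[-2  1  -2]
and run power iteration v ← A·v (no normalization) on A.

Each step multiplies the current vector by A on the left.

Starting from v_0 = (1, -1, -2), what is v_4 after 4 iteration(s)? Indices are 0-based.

v_4 = (-27, -27, -1)

v_0 = (1, -1, -2).
v_1 = A·v_0 = (-1, -1, 1).
v_2 = A·v_1 = (-3, -3, -1).
v_3 = A·v_2 = (-9, -9, 5).
v_4 = A·v_3 = (-27, -27, -1).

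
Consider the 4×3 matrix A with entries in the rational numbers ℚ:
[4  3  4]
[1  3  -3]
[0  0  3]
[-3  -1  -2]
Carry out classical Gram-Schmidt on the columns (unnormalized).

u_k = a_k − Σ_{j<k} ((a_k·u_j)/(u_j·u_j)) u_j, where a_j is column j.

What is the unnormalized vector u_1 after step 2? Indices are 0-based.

Step 1: u_0 = a_0 = (4, 1, 0, -3).
Step 2: u_1 = a_1 − (9/13)·u_0 = (3/13, 30/13, 0, 14/13).

u_1 = (3/13, 30/13, 0, 14/13)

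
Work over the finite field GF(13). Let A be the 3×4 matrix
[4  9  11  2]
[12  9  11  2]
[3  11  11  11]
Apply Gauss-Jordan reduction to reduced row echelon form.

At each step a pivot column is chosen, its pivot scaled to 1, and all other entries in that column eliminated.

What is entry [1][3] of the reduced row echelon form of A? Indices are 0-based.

pivot(0,0)=4: scale R0 → (1, 12, 6, 7)
  clear (1,0): R1 −= (12)R0 → (0, 8, 4, 9)
  clear (2,0): R2 −= (3)R0 → (0, 1, 6, 3)
pivot(1,1)=8: scale R1 → (0, 1, 7, 6)
  clear (0,1): R0 −= (12)R1 → (1, 0, 0, 0)
  clear (2,1): R2 −= (1)R1 → (0, 0, 12, 10)
pivot(2,2)=12: scale R2 → (0, 0, 1, 3)
  clear (1,2): R1 −= (7)R2 → (0, 1, 0, 11)

M[1][3] = 11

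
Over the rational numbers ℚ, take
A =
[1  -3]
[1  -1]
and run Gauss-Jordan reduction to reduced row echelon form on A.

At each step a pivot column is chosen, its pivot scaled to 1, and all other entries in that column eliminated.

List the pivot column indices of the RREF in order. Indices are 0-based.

step 1: normalize row 0 (÷1) = (1, -3)
  row 1: subtract 1×row0 = (0, 2)
step 2: normalize row 1 (÷2) = (0, 1)
  row 0: subtract -3×row1 = (1, 0)

pivot columns: 0, 1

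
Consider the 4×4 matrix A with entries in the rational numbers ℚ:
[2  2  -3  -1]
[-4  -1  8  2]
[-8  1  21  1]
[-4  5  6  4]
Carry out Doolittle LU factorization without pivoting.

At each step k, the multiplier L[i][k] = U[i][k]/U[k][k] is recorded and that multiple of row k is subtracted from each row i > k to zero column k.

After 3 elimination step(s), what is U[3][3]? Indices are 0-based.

Step 1: pivot at (0,0) is 2.
  row1 ← row1 − (-2)·row0  ⇒  L[1][0]=-2, U row1=(0, 3, 2, 0)
  row2 ← row2 − (-4)·row0  ⇒  L[2][0]=-4, U row2=(0, 9, 9, -3)
  row3 ← row3 − (-2)·row0  ⇒  L[3][0]=-2, U row3=(0, 9, 0, 2)
Step 2: pivot at (1,1) is 3.
  row2 ← row2 − (3)·row1  ⇒  L[2][1]=3, U row2=(0, 0, 3, -3)
  row3 ← row3 − (3)·row1  ⇒  L[3][1]=3, U row3=(0, 0, -6, 2)
Step 3: pivot at (2,2) is 3.
  row3 ← row3 − (-2)·row2  ⇒  L[3][2]=-2, U row3=(0, 0, 0, -4)

U[3][3] = -4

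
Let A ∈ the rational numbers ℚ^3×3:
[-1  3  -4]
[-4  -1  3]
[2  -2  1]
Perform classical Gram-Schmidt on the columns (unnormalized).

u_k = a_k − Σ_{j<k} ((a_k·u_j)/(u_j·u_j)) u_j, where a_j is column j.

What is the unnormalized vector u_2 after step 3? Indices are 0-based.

u_2 = (-10/19, -4/19, -13/19)

Step 1: u_0 = a_0 = (-1, -4, 2).
Step 2: u_1 = a_1 − (-1/7)·u_0 = (20/7, -11/7, -12/7).
Step 3: u_2 = a_2 − (-2/7)·u_0 − (-25/19)·u_1 = (-10/19, -4/19, -13/19).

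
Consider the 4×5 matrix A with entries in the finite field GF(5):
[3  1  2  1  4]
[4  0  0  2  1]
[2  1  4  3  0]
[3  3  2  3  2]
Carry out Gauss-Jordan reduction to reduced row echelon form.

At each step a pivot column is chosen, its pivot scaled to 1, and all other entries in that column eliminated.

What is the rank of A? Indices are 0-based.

rank = 4

pivot(0,0)=3: scale R0 → (1, 2, 4, 2, 3)
  clear (1,0): R1 −= (4)R0 → (0, 2, 4, 4, 4)
  clear (2,0): R2 −= (2)R0 → (0, 2, 1, 4, 4)
  clear (3,0): R3 −= (3)R0 → (0, 2, 0, 2, 3)
pivot(1,1)=2: scale R1 → (0, 1, 2, 2, 2)
  clear (0,1): R0 −= (2)R1 → (1, 0, 0, 3, 4)
  clear (2,1): R2 −= (2)R1 → (0, 0, 2, 0, 0)
  clear (3,1): R3 −= (2)R1 → (0, 0, 1, 3, 4)
pivot(2,2)=2: scale R2 → (0, 0, 1, 0, 0)
  clear (1,2): R1 −= (2)R2 → (0, 1, 0, 2, 2)
  clear (3,2): R3 −= (1)R2 → (0, 0, 0, 3, 4)
pivot(3,3)=3: scale R3 → (0, 0, 0, 1, 3)
  clear (0,3): R0 −= (3)R3 → (1, 0, 0, 0, 0)
  clear (1,3): R1 −= (2)R3 → (0, 1, 0, 0, 1)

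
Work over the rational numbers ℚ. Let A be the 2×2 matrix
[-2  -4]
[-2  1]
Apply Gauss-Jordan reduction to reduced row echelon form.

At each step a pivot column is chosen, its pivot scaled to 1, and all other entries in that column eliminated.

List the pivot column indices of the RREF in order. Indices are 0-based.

pivot columns: 0, 1

step 1: normalize row 0 (÷-2) = (1, 2)
  row 1: subtract -2×row0 = (0, 5)
step 2: normalize row 1 (÷5) = (0, 1)
  row 0: subtract 2×row1 = (1, 0)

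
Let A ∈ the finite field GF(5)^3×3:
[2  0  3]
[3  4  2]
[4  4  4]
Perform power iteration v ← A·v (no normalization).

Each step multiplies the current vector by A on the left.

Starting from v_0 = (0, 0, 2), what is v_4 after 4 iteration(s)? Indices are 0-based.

v_0 = (0, 0, 2).
v_1 = A·v_0 = (1, 4, 3).
v_2 = A·v_1 = (1, 0, 2).
v_3 = A·v_2 = (3, 2, 2).
v_4 = A·v_3 = (2, 1, 3).

v_4 = (2, 1, 3)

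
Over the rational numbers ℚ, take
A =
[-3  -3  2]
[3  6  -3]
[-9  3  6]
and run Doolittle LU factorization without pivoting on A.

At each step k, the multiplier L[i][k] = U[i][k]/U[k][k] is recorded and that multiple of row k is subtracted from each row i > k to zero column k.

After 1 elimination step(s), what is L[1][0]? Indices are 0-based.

L[1][0] = -1

[col 0] pivot -3
  R1 -= -1*R0 → (0, 3, -1)  (L[1][0] := -1)
  R2 -= 3*R0 → (0, 12, 0)  (L[2][0] := 3)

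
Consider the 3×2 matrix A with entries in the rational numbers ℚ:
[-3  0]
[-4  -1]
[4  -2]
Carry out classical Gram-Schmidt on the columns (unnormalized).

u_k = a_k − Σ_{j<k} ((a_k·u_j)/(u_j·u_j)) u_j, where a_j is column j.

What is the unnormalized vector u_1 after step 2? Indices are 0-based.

Step 1: u_0 = a_0 = (-3, -4, 4).
Step 2: u_1 = a_1 − (-4/41)·u_0 = (-12/41, -57/41, -66/41).

u_1 = (-12/41, -57/41, -66/41)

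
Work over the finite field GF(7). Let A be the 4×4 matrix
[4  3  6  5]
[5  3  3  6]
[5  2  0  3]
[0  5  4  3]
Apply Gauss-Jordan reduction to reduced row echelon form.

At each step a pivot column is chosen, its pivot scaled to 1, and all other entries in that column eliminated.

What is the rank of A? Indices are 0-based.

step 1: normalize row 0 (÷4) = (1, 6, 5, 3)
  row 1: subtract 5×row0 = (0, 1, 6, 5)
  row 2: subtract 5×row0 = (0, 0, 3, 2)
step 2: normalize row 1 (÷1) = (0, 1, 6, 5)
  row 0: subtract 6×row1 = (1, 0, 4, 1)
  row 3: subtract 5×row1 = (0, 0, 2, 6)
step 3: normalize row 2 (÷3) = (0, 0, 1, 3)
  row 0: subtract 4×row2 = (1, 0, 0, 3)
  row 1: subtract 6×row2 = (0, 1, 0, 1)
  row 3: subtract 2×row2 = (0, 0, 0, 0)
skip col 3 (zero from row 3)

rank = 3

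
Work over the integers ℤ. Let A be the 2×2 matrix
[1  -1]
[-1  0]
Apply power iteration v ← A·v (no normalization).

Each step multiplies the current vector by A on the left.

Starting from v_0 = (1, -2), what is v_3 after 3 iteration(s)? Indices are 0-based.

v_0 = (1, -2).
v_1 = A·v_0 = (3, -1).
v_2 = A·v_1 = (4, -3).
v_3 = A·v_2 = (7, -4).

v_3 = (7, -4)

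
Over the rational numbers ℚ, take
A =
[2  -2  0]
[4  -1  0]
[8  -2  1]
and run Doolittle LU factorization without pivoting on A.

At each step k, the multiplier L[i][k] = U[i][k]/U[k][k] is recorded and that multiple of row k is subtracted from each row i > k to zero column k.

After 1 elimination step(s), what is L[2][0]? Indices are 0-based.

L[2][0] = 4

[col 0] pivot 2
  R1 -= 2*R0 → (0, 3, 0)  (L[1][0] := 2)
  R2 -= 4*R0 → (0, 6, 1)  (L[2][0] := 4)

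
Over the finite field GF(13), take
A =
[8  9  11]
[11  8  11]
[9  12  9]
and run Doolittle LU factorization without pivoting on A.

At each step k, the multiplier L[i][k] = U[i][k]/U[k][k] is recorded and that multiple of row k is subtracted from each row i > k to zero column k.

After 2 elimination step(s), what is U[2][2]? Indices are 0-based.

U[2][2] = 6

[col 0] pivot 8
  R1 -= 3*R0 → (0, 7, 4)  (L[1][0] := 3)
  R2 -= 6*R0 → (0, 10, 8)  (L[2][0] := 6)
[col 1] pivot 7
  R2 -= 7*R1 → (0, 0, 6)  (L[2][1] := 7)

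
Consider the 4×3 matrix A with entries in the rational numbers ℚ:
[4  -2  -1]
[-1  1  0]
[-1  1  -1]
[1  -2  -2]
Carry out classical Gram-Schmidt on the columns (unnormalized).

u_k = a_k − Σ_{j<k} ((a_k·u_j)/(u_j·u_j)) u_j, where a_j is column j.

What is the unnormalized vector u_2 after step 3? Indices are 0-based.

Step 1: u_0 = a_0 = (4, -1, -1, 1).
Step 2: u_1 = a_1 − (-12/19)·u_0 = (10/19, 7/19, 7/19, -26/19).
Step 3: u_2 = a_2 − (-5/19)·u_0 − (35/46)·u_1 = (-8/23, -25/46, -71/46, -16/23).

u_2 = (-8/23, -25/46, -71/46, -16/23)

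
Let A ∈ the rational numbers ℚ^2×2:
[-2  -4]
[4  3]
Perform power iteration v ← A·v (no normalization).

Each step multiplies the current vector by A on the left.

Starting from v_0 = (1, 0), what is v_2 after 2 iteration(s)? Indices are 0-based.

v_0 = (1, 0).
v_1 = A·v_0 = (-2, 4).
v_2 = A·v_1 = (-12, 4).

v_2 = (-12, 4)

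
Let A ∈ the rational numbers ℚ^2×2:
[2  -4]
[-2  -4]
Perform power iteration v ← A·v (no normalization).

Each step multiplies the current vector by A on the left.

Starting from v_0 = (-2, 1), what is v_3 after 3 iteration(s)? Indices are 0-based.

v_0 = (-2, 1).
v_1 = A·v_0 = (-8, 0).
v_2 = A·v_1 = (-16, 16).
v_3 = A·v_2 = (-96, -32).

v_3 = (-96, -32)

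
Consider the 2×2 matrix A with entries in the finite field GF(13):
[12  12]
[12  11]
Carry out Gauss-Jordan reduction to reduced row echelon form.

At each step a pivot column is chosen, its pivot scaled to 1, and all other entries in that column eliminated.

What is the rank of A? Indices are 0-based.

rank = 2

[1] R0 /= 12  ⇒  (1, 1)
     R1 -= 12·R0  ⇒  (0, 12)
[2] R1 /= 12  ⇒  (0, 1)
     R0 -= 1·R1  ⇒  (1, 0)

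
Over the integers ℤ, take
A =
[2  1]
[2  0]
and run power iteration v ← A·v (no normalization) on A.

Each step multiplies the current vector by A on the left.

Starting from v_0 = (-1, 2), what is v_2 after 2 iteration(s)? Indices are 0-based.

v_2 = (-2, 0)

v_0 = (-1, 2).
v_1 = A·v_0 = (0, -2).
v_2 = A·v_1 = (-2, 0).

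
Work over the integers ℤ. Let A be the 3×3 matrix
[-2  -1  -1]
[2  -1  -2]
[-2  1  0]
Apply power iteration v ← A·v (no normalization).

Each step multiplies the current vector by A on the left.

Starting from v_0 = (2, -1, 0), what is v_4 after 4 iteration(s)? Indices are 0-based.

v_0 = (2, -1, 0).
v_1 = A·v_0 = (-3, 5, -5).
v_2 = A·v_1 = (6, -1, 11).
v_3 = A·v_2 = (-22, -9, -13).
v_4 = A·v_3 = (66, -9, 35).

v_4 = (66, -9, 35)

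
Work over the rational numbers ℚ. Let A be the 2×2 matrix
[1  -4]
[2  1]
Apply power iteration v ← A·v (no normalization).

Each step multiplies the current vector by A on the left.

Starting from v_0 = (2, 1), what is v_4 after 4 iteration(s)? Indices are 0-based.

v_0 = (2, 1).
v_1 = A·v_0 = (-2, 5).
v_2 = A·v_1 = (-22, 1).
v_3 = A·v_2 = (-26, -43).
v_4 = A·v_3 = (146, -95).

v_4 = (146, -95)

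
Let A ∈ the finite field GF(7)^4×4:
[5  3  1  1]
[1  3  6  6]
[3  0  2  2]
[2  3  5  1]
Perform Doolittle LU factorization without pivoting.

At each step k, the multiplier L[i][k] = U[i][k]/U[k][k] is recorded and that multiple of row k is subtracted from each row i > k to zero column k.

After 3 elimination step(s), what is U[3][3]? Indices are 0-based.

[col 0] pivot 5
  R1 -= 3*R0 → (0, 1, 3, 3)  (L[1][0] := 3)
  R2 -= 2*R0 → (0, 1, 0, 0)  (L[2][0] := 2)
  R3 -= 6*R0 → (0, 6, 6, 2)  (L[3][0] := 6)
[col 1] pivot 1
  R2 -= 1*R1 → (0, 0, 4, 4)  (L[2][1] := 1)
  R3 -= 6*R1 → (0, 0, 2, 5)  (L[3][1] := 6)
[col 2] pivot 4
  R3 -= 4*R2 → (0, 0, 0, 3)  (L[3][2] := 4)

U[3][3] = 3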